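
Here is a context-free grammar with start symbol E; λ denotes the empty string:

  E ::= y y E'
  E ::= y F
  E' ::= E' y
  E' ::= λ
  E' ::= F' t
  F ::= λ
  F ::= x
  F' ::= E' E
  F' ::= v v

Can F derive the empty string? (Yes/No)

Yes

F has an λ-production, so F ⇒ λ.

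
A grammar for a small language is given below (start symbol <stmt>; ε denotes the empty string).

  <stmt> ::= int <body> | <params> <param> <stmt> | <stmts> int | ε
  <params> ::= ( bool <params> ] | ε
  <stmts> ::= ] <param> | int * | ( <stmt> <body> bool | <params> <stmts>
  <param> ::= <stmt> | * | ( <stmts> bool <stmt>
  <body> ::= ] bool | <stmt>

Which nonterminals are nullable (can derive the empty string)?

Directly nullable (have an ε-production): <stmt>, <params>.
<param> ::= <stmt> with every symbol nullable, so <param> is nullable.
<body> ::= <stmt> with every symbol nullable, so <body> is nullable.
No other nonterminal has a production whose RHS symbols are all nullable.

{ <body>, <param>, <params>, <stmt> }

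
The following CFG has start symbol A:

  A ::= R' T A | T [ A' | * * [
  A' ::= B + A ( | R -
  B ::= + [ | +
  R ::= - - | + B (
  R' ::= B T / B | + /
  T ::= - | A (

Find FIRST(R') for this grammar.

From R' ::= B T / B: add FIRST(B) = { + }.
R' ::= + / contributes {+}.
Union: FIRST(R') = { + }.

{ + }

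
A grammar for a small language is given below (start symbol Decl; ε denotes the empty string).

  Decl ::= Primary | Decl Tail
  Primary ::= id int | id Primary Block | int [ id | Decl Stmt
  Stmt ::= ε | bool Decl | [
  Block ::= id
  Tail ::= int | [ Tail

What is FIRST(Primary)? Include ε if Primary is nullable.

Primary ::= id int contributes {id}.
Primary ::= id Primary Block contributes {id}.
Primary ::= int [ id contributes {int}.
From Primary ::= Decl Stmt: add FIRST(Decl) = { id, int }.
Union: FIRST(Primary) = { id, int }.

{ id, int }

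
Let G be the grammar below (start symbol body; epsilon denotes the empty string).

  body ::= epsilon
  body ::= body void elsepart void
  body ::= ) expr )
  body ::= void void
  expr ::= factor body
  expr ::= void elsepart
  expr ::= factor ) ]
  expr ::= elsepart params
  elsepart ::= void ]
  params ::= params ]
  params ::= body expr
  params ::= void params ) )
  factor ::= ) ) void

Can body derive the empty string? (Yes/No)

Yes

body has an epsilon-production, so body ⇒ epsilon.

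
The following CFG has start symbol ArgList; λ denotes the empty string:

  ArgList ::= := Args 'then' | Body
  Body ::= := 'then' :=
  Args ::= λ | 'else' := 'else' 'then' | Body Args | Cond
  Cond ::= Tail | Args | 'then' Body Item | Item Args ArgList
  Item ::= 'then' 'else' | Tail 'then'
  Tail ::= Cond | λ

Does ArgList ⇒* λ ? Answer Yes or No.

No

Nullable nonterminals: Args, Cond, Tail.
No production of ArgList has an RHS whose symbols are all nullable, so ArgList is not nullable.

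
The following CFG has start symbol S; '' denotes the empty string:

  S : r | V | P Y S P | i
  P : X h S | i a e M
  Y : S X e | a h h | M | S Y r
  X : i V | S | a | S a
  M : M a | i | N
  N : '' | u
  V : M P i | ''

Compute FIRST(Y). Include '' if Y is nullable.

{ a, e, h, i, r, u, '' }

From Y : S X e: S, X nullable, take FIRST(S) ∪ FIRST(X) ∪ {e} = { a, e, h, i, r, u }.
Y : a h h contributes {a}.
From Y : M: add FIRST(M) = { a, i, u, '' } (including '' since M is nullable).
From Y : S Y r: S, Y nullable, take FIRST(S) ∪ FIRST(Y) ∪ {r} = { a, e, h, i, r, u }.
Union: FIRST(Y) = { a, e, h, i, r, u, '' }.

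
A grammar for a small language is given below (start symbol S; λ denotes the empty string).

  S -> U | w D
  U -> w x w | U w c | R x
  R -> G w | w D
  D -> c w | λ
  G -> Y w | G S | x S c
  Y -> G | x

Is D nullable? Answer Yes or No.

D has an λ-production, so D ⇒ λ.

Yes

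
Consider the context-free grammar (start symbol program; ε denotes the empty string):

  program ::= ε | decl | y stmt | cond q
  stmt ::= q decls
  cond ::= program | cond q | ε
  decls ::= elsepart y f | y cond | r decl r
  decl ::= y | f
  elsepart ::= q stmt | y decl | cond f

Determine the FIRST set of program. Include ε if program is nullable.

{ f, q, y, ε }

program ::= ε contributes ε.
From program ::= decl: add FIRST(decl) = { f, y }.
program ::= y stmt contributes {y}.
From program ::= cond q: cond nullable, take FIRST(cond) ∪ {q} = { f, q, y }.
Union: FIRST(program) = { f, q, y, ε }.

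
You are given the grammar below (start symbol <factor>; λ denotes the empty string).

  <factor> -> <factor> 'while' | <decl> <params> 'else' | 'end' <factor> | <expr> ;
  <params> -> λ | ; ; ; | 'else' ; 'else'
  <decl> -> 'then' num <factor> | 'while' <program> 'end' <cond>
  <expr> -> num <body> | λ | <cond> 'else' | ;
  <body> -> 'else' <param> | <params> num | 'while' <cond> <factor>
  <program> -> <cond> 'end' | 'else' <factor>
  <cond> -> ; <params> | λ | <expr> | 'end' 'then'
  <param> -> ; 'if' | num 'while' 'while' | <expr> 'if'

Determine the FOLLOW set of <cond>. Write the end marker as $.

In <decl> -> 'while' <program> 'end' <cond>: <cond> is at the end, add FOLLOW(<decl>) = { 'else', ; }.
In <expr> -> <cond> 'else': add FIRST('else') = { 'else' }.
In <body> -> 'while' <cond> <factor>: add FIRST(<factor>) = { 'else', 'end', 'then', 'while', ;, num }.
In <program> -> <cond> 'end': add FIRST('end') = { 'end' }.
Union: FOLLOW(<cond>) = { 'else', 'end', 'then', 'while', ;, num }.

{ 'else', 'end', 'then', 'while', ;, num }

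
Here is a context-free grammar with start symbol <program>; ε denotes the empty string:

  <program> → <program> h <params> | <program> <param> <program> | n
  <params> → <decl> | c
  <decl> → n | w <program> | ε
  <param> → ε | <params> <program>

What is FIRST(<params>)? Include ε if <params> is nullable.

From <params> → <decl>: add FIRST(<decl>) = { n, w, ε } (including ε since <decl> is nullable).
<params> → c contributes {c}.
Union: FIRST(<params>) = { c, n, w, ε }.

{ c, n, w, ε }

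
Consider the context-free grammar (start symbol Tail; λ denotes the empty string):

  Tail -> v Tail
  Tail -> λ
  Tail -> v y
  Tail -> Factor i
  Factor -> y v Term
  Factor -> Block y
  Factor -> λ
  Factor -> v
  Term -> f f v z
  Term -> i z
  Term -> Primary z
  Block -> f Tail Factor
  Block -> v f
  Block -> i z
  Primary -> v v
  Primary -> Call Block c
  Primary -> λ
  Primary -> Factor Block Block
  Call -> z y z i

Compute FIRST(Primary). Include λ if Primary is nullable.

Primary -> v v contributes {v}.
From Primary -> Call Block c: add FIRST(Call) = { z }.
Primary -> λ contributes λ.
From Primary -> Factor Block Block: Factor nullable, take FIRST(Factor) ∪ FIRST(Block) = { f, i, v, y }.
Union: FIRST(Primary) = { f, i, v, y, z, λ }.

{ f, i, v, y, z, λ }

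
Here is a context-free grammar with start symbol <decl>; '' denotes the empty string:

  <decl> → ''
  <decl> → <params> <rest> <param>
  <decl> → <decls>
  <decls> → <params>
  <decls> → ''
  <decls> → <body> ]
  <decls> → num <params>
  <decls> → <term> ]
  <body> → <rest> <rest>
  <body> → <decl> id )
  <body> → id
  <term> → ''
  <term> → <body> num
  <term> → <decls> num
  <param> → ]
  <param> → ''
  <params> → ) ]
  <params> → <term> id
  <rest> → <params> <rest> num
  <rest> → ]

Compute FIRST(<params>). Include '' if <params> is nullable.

{ ), ], id, num }

<params> → ) ] contributes {)}.
From <params> → <term> id: <term> nullable, take FIRST(<term>) ∪ {id} = { ), ], id, num }.
Union: FIRST(<params>) = { ), ], id, num }.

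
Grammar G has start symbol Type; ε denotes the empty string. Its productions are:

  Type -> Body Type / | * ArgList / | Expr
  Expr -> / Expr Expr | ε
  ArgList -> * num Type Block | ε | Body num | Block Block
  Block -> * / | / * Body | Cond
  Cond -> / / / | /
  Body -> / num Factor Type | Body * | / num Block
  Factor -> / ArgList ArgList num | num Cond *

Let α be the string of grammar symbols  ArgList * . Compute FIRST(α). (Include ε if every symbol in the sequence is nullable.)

Add FIRST(ArgList)\{ε} = { *, / }; ArgList is nullable, continue.
* is a terminal; add {*} and stop.

{ *, / }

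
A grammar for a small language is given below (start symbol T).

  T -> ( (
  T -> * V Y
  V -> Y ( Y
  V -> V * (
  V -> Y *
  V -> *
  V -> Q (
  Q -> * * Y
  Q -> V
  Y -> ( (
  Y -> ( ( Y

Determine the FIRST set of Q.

{ (, * }

Q -> * * Y contributes {*}.
From Q -> V: add FIRST(V) = { (, * }.
Union: FIRST(Q) = { (, * }.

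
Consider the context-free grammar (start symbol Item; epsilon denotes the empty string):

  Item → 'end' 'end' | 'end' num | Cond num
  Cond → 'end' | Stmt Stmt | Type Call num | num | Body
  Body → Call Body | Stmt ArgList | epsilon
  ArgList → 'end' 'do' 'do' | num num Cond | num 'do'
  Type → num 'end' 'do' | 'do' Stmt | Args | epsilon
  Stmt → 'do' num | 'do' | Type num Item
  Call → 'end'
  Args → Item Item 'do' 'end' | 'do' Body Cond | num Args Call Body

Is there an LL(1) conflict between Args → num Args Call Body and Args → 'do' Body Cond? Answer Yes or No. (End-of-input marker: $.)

FIRST(num Args Call Body) = { num } and FIRST('do' Body Cond) = { 'do' }.
The FIRST sets are disjoint and neither alternative is nullable — no conflict.

No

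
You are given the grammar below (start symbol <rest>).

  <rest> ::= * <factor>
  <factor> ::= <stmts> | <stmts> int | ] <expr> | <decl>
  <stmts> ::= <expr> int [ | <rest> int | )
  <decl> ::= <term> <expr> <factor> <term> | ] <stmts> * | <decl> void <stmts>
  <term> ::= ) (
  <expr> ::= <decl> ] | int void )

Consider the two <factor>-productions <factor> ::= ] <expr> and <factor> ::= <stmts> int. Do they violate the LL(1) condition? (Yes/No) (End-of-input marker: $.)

FIRST(] <expr>) = { ] } and FIRST(<stmts> int) = { ), *, ], int }.
Both contain ], so the two alternatives are not disjoint — LL(1) conflict.

Yes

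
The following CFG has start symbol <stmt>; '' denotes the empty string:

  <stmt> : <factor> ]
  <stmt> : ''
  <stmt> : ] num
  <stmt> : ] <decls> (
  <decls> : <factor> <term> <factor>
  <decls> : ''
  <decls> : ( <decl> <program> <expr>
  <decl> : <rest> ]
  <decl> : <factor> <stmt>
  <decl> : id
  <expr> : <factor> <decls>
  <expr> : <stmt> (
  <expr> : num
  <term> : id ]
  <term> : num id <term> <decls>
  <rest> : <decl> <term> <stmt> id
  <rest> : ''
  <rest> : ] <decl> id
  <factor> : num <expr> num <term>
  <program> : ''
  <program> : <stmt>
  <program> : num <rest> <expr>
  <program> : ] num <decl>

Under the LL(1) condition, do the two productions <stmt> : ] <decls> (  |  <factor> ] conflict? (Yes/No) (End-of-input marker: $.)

FIRST(] <decls> () = { ] } and FIRST(<factor> ]) = { num }.
The FIRST sets are disjoint and neither alternative is nullable — no conflict.

No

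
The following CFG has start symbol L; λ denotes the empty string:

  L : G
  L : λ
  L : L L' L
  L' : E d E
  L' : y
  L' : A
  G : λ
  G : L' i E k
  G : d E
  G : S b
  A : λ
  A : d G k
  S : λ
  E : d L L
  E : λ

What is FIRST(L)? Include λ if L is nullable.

{ b, d, i, y, λ }

From L : G: add FIRST(G) = { b, d, i, y, λ } (including λ since G is nullable).
L : λ contributes λ.
From L : L L' L: L, L', L nullable, take FIRST(L) ∪ FIRST(L') ∪ FIRST(L) = { b, d, i, y }; also λ since the whole RHS is nullable.
Union: FIRST(L) = { b, d, i, y, λ }.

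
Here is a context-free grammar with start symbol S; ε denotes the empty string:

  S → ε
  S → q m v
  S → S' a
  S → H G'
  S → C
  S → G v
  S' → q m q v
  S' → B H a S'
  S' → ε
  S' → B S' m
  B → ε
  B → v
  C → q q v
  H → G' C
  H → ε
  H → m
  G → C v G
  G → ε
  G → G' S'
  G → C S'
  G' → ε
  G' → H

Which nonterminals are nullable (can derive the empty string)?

Directly nullable (have an ε-production): S, S', B, H, G, G'.
No other nonterminal has a production whose RHS symbols are all nullable.

{ B, G, G', H, S, S' }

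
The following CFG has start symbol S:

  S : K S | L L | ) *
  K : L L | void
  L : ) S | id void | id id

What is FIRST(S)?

{ ), id, void }

From S : K S: add FIRST(K) = { ), id, void }.
From S : L L: add FIRST(L) = { ), id }.
S : ) * contributes {)}.
Union: FIRST(S) = { ), id, void }.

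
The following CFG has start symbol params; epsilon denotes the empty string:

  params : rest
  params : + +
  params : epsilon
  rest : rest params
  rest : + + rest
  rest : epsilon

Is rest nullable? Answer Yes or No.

rest has an epsilon-production, so rest ⇒ epsilon.

Yes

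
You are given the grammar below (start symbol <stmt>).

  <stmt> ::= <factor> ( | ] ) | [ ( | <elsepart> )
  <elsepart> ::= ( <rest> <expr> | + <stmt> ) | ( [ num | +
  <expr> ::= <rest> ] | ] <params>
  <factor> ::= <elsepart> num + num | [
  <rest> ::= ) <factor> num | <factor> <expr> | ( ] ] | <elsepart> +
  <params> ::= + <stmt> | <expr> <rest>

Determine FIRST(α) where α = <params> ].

{ (, ), +, [, ] }

Add FIRST(<params>) = { (, ), +, [, ] }; <params> is not nullable, stop.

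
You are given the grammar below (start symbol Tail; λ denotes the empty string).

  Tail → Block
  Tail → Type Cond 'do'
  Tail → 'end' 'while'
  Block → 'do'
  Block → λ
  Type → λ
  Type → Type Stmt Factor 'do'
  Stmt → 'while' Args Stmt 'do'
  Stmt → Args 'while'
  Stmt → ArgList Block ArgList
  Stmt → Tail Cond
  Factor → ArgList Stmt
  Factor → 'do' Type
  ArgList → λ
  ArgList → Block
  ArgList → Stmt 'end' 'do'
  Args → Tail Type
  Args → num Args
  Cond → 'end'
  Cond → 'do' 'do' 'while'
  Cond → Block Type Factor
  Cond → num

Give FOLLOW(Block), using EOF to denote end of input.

In Tail → Block: Block is at the end, add FOLLOW(Tail) = { EOF, 'do', 'end', 'while', num }.
In Stmt → ArgList Block ArgList: add FIRST(ArgList)\{λ} = { 'do', 'end', 'while', num }.
  Since ArgList is nullable, also add FOLLOW(Stmt) = { 'do', 'end', 'while', num }.
In ArgList → Block: Block is at the end, add FOLLOW(ArgList) = { 'do', 'end', 'while', num }.
In Cond → Block Type Factor: add FIRST(Type Factor)\{λ} = { 'do', 'end', 'while', num }.
  Since Type Factor is nullable, also add FOLLOW(Cond) = { 'do', 'end', 'while', num }.
Union: FOLLOW(Block) = { EOF, 'do', 'end', 'while', num }.

{ EOF, 'do', 'end', 'while', num }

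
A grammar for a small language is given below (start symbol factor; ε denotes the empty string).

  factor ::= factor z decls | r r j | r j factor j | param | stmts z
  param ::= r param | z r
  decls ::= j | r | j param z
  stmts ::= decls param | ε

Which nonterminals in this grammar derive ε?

Directly nullable (have an ε-production): stmts.
No other nonterminal has a production whose RHS symbols are all nullable.

{ stmts }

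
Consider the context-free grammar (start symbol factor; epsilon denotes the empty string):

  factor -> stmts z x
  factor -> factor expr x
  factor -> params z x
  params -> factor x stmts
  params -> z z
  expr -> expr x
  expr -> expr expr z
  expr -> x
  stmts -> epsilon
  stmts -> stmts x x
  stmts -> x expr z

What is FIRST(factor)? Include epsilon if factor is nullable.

From factor -> stmts z x: stmts nullable, take FIRST(stmts) ∪ {z} = { x, z }.
From factor -> factor expr x: add FIRST(factor) = { x, z }.
From factor -> params z x: add FIRST(params) = { x, z }.
Union: FIRST(factor) = { x, z }.

{ x, z }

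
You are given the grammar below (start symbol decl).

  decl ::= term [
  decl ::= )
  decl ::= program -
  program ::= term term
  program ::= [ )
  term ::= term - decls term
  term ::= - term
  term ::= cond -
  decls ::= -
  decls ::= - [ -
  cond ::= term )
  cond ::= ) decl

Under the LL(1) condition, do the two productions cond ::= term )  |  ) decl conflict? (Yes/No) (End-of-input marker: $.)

FIRST(term )) = { ), - } and FIRST() decl) = { ) }.
Both contain ), so the two alternatives are not disjoint — LL(1) conflict.

Yes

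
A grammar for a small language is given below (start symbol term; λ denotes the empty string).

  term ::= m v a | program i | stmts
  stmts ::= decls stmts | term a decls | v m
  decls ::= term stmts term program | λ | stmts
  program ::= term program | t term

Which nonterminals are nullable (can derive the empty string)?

Directly nullable (have an λ-production): decls.
No other nonterminal has a production whose RHS symbols are all nullable.

{ decls }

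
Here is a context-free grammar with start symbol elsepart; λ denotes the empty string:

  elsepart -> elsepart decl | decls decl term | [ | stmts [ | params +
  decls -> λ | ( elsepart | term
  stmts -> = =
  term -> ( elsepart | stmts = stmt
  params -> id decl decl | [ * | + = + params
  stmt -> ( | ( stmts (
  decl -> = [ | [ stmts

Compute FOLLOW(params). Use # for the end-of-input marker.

In elsepart -> params +: add FIRST(+) = { + }.
In params -> + = + params: params is at the end, add FOLLOW(params) = { + }.
Union: FOLLOW(params) = { + }.

{ + }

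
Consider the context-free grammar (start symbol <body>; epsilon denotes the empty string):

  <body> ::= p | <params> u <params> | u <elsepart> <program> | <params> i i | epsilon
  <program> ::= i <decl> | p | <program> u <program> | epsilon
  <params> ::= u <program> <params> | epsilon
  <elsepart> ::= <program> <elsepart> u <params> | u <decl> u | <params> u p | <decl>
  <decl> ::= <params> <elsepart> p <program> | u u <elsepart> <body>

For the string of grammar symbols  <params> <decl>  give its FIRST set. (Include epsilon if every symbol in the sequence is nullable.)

Add FIRST(<params>)\{epsilon} = { u }; <params> is nullable, continue.
Add FIRST(<decl>) = { i, p, u }; <decl> is not nullable, stop.

{ i, p, u }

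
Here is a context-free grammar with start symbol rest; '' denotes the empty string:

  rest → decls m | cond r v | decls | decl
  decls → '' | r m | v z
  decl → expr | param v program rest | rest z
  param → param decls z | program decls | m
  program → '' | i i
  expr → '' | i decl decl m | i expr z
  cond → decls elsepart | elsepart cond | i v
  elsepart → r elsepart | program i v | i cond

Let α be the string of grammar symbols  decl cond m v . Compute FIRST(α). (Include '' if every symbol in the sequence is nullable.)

Add FIRST(decl)\{''} = { i, m, r, v, z }; decl is nullable, continue.
Add FIRST(cond) = { i, r, v }; cond is not nullable, stop.

{ i, m, r, v, z }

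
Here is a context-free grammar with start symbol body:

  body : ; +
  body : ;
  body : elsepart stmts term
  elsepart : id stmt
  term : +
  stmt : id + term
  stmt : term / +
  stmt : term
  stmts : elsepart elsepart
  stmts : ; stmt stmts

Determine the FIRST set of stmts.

{ ;, id }

From stmts : elsepart elsepart: add FIRST(elsepart) = { id }.
stmts : ; stmt stmts contributes {;}.
Union: FIRST(stmts) = { ;, id }.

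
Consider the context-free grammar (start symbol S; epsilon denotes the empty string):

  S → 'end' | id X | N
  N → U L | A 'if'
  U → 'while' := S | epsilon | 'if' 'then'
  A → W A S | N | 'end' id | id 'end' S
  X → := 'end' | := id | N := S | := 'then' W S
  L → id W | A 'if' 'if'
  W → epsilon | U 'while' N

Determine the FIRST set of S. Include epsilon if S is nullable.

{ 'end', 'if', 'while', id }

S → 'end' contributes {'end'}.
S → id X contributes {id}.
From S → N: add FIRST(N) = { 'end', 'if', 'while', id }.
Union: FIRST(S) = { 'end', 'if', 'while', id }.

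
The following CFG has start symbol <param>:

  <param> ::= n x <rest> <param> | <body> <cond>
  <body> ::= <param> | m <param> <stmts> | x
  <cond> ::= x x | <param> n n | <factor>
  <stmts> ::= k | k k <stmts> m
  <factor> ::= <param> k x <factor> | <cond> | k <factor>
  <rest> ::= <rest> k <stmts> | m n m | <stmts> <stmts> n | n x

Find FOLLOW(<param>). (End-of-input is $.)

{ $, k, m, n, x }

<param> is the start symbol, so $ ∈ FOLLOW(<param>).
In <param> ::= n x <rest> <param>: <param> is at the end, add FOLLOW(<param>) = { $, k, m, n, x }.
In <body> ::= <param>: <param> is at the end, add FOLLOW(<body>) = { k, m, n, x }.
In <body> ::= m <param> <stmts>: add FIRST(<stmts>) = { k }.
In <cond> ::= <param> n n: add FIRST(n n) = { n }.
In <factor> ::= <param> k x <factor>: add FIRST(k x <factor>) = { k }.
Union: FOLLOW(<param>) = { $, k, m, n, x }.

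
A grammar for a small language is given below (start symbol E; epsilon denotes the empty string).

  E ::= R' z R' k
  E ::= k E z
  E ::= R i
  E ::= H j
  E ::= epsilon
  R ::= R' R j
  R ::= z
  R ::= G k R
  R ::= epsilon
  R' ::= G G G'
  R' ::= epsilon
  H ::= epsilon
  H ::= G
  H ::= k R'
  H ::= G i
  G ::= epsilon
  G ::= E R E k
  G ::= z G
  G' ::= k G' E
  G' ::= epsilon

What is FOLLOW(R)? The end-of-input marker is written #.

In E ::= R i: add FIRST(i) = { i }.
In R ::= R' R j: add FIRST(j) = { j }.
In R ::= G k R: R is at the end, add FOLLOW(R) = { i, j, k, z }.
In G ::= E R E k: add FIRST(E k) = { i, j, k, z }.
Union: FOLLOW(R) = { i, j, k, z }.

{ i, j, k, z }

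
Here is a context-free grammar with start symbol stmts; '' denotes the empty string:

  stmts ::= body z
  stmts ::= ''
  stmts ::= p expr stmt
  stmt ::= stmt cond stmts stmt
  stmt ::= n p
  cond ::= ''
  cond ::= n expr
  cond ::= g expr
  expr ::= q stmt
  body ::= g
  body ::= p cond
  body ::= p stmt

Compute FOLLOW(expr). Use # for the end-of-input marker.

{ g, n, p, z }

In stmts ::= p expr stmt: add FIRST(stmt) = { n }.
In cond ::= n expr: expr is at the end, add FOLLOW(cond) = { g, n, p, z }.
In cond ::= g expr: expr is at the end, add FOLLOW(cond) = { g, n, p, z }.
Union: FOLLOW(expr) = { g, n, p, z }.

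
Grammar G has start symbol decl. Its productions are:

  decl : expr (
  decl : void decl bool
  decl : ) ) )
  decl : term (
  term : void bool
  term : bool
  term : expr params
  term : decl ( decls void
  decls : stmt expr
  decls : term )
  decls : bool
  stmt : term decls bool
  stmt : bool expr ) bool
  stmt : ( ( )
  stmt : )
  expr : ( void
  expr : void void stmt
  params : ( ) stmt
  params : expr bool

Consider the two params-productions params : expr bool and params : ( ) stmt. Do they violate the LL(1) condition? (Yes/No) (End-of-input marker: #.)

FIRST(expr bool) = { (, void } and FIRST(( ) stmt) = { ( }.
Both contain (, so the two alternatives are not disjoint — LL(1) conflict.

Yes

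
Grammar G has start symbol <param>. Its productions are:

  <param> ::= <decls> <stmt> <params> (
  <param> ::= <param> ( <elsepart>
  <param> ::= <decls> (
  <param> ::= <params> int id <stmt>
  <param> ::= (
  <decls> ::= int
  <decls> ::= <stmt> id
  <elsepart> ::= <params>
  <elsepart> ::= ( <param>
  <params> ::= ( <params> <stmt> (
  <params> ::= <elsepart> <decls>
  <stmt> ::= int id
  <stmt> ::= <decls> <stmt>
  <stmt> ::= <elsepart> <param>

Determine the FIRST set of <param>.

From <param> ::= <decls> <stmt> <params> (: add FIRST(<decls>) = { (, int }.
From <param> ::= <param> ( <elsepart>: add FIRST(<param>) = { (, int }.
From <param> ::= <decls> (: add FIRST(<decls>) = { (, int }.
From <param> ::= <params> int id <stmt>: add FIRST(<params>) = { ( }.
<param> ::= ( contributes {(}.
Union: FIRST(<param>) = { (, int }.

{ (, int }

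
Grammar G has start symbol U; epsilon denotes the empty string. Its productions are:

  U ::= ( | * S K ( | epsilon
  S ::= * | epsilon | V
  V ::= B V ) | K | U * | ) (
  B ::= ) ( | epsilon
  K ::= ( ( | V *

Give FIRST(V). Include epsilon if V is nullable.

From V ::= B V ): B nullable, take FIRST(B) ∪ FIRST(V) = { (, ), * }.
From V ::= K: add FIRST(K) = { (, ), * }.
From V ::= U *: U nullable, take FIRST(U) ∪ {*} = { (, * }.
V ::= ) ( contributes {)}.
Union: FIRST(V) = { (, ), * }.

{ (, ), * }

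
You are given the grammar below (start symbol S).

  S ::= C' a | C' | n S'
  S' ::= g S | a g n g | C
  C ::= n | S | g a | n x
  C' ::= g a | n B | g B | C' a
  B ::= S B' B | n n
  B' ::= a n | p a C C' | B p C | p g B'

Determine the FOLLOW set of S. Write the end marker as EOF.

S is the start symbol, so EOF ∈ FOLLOW(S).
In S' ::= g S: S is at the end, add FOLLOW(S') = { EOF, a, g, n, p }.
In C ::= S: S is at the end, add FOLLOW(C) = { EOF, a, g, n, p }.
In B ::= S B' B: add FIRST(B' B) = { a, g, n, p }.
Union: FOLLOW(S) = { EOF, a, g, n, p }.

{ EOF, a, g, n, p }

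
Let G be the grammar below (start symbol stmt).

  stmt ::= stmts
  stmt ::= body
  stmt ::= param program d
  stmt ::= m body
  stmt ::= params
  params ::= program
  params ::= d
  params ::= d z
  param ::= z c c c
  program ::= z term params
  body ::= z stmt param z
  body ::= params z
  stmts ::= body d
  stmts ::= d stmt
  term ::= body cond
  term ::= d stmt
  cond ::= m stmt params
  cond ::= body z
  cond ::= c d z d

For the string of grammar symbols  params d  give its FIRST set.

Add FIRST(params) = { d, z }; params is not nullable, stop.

{ d, z }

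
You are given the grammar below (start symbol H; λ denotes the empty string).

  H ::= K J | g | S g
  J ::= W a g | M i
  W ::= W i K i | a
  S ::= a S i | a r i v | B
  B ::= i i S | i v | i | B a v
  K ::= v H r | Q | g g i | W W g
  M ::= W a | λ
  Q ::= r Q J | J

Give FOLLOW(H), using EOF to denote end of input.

H is the start symbol, so EOF ∈ FOLLOW(H).
In K ::= v H r: add FIRST(r) = { r }.
Union: FOLLOW(H) = { EOF, r }.

{ EOF, r }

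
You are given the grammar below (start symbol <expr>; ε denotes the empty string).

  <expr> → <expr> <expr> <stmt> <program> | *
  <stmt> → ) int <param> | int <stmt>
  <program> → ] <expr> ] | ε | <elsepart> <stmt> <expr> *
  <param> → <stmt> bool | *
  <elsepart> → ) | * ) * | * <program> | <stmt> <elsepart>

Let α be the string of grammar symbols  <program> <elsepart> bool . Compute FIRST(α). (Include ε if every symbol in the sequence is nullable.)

Add FIRST(<program>)\{ε} = { ), *, ], int }; <program> is nullable, continue.
Add FIRST(<elsepart>) = { ), *, int }; <elsepart> is not nullable, stop.

{ ), *, ], int }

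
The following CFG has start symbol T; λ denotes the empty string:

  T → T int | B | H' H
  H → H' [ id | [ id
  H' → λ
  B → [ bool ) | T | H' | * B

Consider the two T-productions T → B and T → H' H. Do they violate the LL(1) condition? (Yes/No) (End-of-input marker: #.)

Yes

FIRST(B) = { *, [, int, λ } and FIRST(H' H) = { [ }.
Both contain [, so the two alternatives are not disjoint — LL(1) conflict.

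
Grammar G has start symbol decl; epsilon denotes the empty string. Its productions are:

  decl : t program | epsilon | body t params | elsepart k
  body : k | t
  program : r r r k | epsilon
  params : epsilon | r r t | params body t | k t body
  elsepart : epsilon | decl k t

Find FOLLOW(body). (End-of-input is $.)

In decl : body t params: add FIRST(t params) = { t }.
In params : params body t: add FIRST(t) = { t }.
In params : k t body: body is at the end, add FOLLOW(params) = { $, k, t }.
Union: FOLLOW(body) = { $, k, t }.

{ $, k, t }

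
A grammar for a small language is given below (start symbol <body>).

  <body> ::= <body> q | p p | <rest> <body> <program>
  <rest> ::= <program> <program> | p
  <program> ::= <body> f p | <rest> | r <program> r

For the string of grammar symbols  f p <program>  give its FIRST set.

{ f }

f is a terminal; add {f} and stop.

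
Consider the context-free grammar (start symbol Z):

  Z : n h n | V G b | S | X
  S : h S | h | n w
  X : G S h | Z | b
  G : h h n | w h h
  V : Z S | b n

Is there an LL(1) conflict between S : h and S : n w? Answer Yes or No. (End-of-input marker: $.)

No

FIRST(h) = { h } and FIRST(n w) = { n }.
The FIRST sets are disjoint and neither alternative is nullable — no conflict.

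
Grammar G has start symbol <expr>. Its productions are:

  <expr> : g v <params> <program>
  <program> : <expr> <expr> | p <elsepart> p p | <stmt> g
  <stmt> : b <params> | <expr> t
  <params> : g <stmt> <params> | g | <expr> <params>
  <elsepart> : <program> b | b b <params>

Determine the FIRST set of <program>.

{ b, g, p }

From <program> : <expr> <expr>: add FIRST(<expr>) = { g }.
<program> : p <elsepart> p p contributes {p}.
From <program> : <stmt> g: add FIRST(<stmt>) = { b, g }.
Union: FIRST(<program>) = { b, g, p }.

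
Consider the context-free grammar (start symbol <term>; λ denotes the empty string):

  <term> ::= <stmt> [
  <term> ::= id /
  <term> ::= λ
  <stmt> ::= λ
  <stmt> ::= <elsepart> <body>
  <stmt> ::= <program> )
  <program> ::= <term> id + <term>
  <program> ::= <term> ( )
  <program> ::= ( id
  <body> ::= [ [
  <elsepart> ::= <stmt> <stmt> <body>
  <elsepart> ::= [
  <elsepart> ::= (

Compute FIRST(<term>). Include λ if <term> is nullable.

{ (, [, id, λ }

From <term> ::= <stmt> [: <stmt> nullable, take FIRST(<stmt>) ∪ {[} = { (, [, id }.
<term> ::= id / contributes {id}.
<term> ::= λ contributes λ.
Union: FIRST(<term>) = { (, [, id, λ }.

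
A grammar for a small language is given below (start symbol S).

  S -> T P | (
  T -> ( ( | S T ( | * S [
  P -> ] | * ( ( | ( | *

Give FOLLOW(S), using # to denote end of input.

{ #, (, *, [ }

S is the start symbol, so # ∈ FOLLOW(S).
In T -> S T (: add FIRST(T () = { (, * }.
In T -> * S [: add FIRST([) = { [ }.
Union: FOLLOW(S) = { #, (, *, [ }.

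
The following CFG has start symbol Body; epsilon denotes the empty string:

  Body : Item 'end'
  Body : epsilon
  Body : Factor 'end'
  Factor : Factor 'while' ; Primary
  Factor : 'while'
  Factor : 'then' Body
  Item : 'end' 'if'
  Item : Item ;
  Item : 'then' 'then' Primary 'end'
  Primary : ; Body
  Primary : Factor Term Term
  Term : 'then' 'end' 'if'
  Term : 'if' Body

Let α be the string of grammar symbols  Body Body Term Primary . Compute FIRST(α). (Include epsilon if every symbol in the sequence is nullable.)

{ 'end', 'if', 'then', 'while' }

Add FIRST(Body)\{epsilon} = { 'end', 'then', 'while' }; Body is nullable, continue.
Add FIRST(Body)\{epsilon} = { 'end', 'then', 'while' }; Body is nullable, continue.
Add FIRST(Term) = { 'if', 'then' }; Term is not nullable, stop.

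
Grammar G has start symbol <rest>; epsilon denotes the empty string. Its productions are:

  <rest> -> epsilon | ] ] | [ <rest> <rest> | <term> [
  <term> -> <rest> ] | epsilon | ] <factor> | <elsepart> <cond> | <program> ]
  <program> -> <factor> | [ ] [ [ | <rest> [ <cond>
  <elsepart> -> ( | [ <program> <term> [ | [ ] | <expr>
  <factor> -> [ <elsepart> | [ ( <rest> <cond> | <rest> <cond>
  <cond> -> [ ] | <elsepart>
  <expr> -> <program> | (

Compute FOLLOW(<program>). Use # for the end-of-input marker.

{ (, [, ] }

In <term> -> <program> ]: add FIRST(]) = { ] }.
In <elsepart> -> [ <program> <term> [: add FIRST(<term> [) = { (, [, ] }.
In <expr> -> <program>: <program> is at the end, add FOLLOW(<expr>) = { (, [, ] }.
Union: FOLLOW(<program>) = { (, [, ] }.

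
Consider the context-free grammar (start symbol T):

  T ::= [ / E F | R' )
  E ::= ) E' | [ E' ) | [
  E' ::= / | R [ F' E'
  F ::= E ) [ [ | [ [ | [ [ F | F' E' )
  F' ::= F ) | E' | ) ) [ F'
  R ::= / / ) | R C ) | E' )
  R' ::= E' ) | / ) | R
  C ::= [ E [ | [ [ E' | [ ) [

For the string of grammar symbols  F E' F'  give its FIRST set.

{ ), /, [ }

Add FIRST(F) = { ), /, [ }; F is not nullable, stop.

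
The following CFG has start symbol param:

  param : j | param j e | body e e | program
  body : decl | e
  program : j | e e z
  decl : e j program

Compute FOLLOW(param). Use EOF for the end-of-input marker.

param is the start symbol, so EOF ∈ FOLLOW(param).
In param : param j e: add FIRST(j e) = { j }.
Union: FOLLOW(param) = { EOF, j }.

{ EOF, j }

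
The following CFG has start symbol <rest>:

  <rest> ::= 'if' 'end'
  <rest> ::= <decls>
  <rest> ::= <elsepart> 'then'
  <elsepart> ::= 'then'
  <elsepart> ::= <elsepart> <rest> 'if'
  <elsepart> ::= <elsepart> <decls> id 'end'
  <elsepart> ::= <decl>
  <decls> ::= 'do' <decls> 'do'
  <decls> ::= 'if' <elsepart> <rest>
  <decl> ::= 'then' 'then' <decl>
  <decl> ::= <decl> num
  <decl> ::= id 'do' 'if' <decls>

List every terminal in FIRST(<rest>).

{ 'do', 'if', 'then', id }

<rest> ::= 'if' 'end' contributes {'if'}.
From <rest> ::= <decls>: add FIRST(<decls>) = { 'do', 'if' }.
From <rest> ::= <elsepart> 'then': add FIRST(<elsepart>) = { 'then', id }.
Union: FIRST(<rest>) = { 'do', 'if', 'then', id }.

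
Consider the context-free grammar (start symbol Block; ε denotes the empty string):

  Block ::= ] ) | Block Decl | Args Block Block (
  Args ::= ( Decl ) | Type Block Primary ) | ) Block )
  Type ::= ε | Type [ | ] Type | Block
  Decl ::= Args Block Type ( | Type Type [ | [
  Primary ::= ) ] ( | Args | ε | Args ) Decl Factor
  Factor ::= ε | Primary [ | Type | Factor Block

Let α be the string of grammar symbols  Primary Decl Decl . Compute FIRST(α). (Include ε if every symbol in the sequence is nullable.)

{ (, ), [, ] }

Add FIRST(Primary)\{ε} = { (, ), [, ] }; Primary is nullable, continue.
Add FIRST(Decl) = { (, ), [, ] }; Decl is not nullable, stop.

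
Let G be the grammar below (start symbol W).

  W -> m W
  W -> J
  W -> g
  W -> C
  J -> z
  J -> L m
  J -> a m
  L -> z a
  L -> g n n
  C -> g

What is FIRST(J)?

J -> z contributes {z}.
From J -> L m: add FIRST(L) = { g, z }.
J -> a m contributes {a}.
Union: FIRST(J) = { a, g, z }.

{ a, g, z }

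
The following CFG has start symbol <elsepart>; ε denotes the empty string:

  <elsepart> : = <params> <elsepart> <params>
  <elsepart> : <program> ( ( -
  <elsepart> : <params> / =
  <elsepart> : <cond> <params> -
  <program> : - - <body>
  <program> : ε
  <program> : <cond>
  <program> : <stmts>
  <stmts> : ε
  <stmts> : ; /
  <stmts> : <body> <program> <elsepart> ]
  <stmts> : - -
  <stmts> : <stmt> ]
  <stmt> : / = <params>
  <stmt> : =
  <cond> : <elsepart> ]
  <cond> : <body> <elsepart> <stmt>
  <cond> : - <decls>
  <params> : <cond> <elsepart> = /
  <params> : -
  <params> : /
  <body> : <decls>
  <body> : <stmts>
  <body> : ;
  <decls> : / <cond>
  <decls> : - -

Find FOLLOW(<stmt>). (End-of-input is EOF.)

In <stmts> : <stmt> ]: add FIRST(]) = { ] }.
In <cond> : <body> <elsepart> <stmt>: <stmt> is at the end, add FOLLOW(<cond>) = { (, -, /, ;, = }.
Union: FOLLOW(<stmt>) = { (, -, /, ;, =, ] }.

{ (, -, /, ;, =, ] }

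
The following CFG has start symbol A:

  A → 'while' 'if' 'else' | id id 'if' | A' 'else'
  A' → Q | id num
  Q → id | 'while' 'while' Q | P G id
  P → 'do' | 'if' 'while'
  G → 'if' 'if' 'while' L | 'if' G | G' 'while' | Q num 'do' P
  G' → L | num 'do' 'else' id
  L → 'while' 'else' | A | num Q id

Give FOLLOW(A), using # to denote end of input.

{ #, 'while', id }

A is the start symbol, so # ∈ FOLLOW(A).
In L → A: A is at the end, add FOLLOW(L) = { 'while', id }.
Union: FOLLOW(A) = { #, 'while', id }.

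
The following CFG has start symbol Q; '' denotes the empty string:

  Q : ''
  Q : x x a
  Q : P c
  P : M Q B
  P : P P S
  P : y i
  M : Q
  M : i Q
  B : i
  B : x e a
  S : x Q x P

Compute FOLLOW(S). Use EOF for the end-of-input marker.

{ c, i, x, y }

In P : P P S: S is at the end, add FOLLOW(P) = { c, i, x, y }.
Union: FOLLOW(S) = { c, i, x, y }.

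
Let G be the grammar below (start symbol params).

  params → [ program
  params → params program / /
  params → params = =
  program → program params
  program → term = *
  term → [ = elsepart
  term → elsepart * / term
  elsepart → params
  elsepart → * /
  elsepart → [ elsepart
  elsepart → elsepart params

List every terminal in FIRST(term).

{ *, [ }

term → [ = elsepart contributes {[}.
From term → elsepart * / term: add FIRST(elsepart) = { *, [ }.
Union: FIRST(term) = { *, [ }.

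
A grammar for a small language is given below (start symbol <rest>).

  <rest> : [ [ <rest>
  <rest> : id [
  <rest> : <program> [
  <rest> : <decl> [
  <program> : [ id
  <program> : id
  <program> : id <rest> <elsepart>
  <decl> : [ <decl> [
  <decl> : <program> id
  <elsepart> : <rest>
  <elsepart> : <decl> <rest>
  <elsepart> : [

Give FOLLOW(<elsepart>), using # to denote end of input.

{ [, id }

In <program> : id <rest> <elsepart>: <elsepart> is at the end, add FOLLOW(<program>) = { [, id }.
Union: FOLLOW(<elsepart>) = { [, id }.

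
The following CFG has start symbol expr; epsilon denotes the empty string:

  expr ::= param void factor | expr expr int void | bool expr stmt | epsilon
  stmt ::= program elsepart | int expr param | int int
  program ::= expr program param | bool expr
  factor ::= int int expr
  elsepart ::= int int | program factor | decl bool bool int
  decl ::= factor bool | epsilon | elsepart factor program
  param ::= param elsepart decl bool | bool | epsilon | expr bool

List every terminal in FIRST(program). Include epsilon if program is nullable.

{ bool, int, void }

From program ::= expr program param: expr nullable, take FIRST(expr) ∪ FIRST(program) = { bool, int, void }.
program ::= bool expr contributes {bool}.
Union: FIRST(program) = { bool, int, void }.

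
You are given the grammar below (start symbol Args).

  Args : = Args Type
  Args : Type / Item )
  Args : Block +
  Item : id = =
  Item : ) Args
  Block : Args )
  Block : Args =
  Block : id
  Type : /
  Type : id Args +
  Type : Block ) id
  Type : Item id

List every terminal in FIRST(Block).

From Block : Args ): add FIRST(Args) = { ), /, =, id }.
From Block : Args =: add FIRST(Args) = { ), /, =, id }.
Block : id contributes {id}.
Union: FIRST(Block) = { ), /, =, id }.

{ ), /, =, id }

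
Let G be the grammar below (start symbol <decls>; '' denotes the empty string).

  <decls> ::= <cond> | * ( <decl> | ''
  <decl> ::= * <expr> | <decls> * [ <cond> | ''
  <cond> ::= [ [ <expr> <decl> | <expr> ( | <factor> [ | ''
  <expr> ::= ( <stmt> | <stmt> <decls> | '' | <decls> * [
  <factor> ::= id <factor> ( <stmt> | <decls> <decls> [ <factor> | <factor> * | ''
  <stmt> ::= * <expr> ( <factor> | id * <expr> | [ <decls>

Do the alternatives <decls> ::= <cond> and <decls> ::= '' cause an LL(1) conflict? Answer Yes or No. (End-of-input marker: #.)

FIRST(<cond>) = { (, *, [, id, '' } and FIRST('') = { '' }.
Both alternatives are nullable, violating the LL(1) condition.

Yes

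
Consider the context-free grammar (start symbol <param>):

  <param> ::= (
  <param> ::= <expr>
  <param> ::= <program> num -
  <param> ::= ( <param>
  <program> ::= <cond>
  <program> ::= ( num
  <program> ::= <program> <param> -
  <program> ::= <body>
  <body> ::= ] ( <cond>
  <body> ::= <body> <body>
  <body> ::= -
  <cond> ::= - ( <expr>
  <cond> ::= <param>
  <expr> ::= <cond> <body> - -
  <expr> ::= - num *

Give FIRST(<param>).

{ (, -, ] }

<param> ::= ( contributes {(}.
From <param> ::= <expr>: add FIRST(<expr>) = { (, -, ] }.
From <param> ::= <program> num -: add FIRST(<program>) = { (, -, ] }.
<param> ::= ( <param> contributes {(}.
Union: FIRST(<param>) = { (, -, ] }.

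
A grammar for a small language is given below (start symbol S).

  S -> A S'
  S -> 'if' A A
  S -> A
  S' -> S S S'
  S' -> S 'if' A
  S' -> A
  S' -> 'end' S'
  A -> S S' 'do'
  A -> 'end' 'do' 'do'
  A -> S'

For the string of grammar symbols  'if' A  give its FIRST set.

'if' is a terminal; add {'if'} and stop.

{ 'if' }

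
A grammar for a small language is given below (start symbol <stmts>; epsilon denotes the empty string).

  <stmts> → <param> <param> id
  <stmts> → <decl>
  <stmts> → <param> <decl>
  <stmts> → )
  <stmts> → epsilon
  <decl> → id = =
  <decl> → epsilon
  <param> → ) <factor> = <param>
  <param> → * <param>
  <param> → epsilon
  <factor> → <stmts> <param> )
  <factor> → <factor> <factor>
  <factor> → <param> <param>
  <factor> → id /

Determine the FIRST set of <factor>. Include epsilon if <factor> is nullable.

From <factor> → <stmts> <param> ): <stmts>, <param> nullable, take FIRST(<stmts>) ∪ FIRST(<param>) ∪ {)} = { ), *, id }.
From <factor> → <factor> <factor>: <factor>, <factor> nullable, take FIRST(<factor>) ∪ FIRST(<factor>) = { ), *, id }; also epsilon since the whole RHS is nullable.
From <factor> → <param> <param>: <param>, <param> nullable, take FIRST(<param>) ∪ FIRST(<param>) = { ), * }; also epsilon since the whole RHS is nullable.
<factor> → id / contributes {id}.
Union: FIRST(<factor>) = { ), *, id, epsilon }.

{ ), *, id, epsilon }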